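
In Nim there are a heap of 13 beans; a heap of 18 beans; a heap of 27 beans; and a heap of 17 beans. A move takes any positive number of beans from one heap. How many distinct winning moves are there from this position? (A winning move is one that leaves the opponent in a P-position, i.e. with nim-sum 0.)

Compute the nim-sum pairwise:
13 ⊕ 18 = 31
31 ⊕ 27 = 4
4 ⊕ 17 = 21
The overall nim-sum is X = 21. A heap of size p has a winning move iff p XOR X < p (reduce it to p XOR X).
  13: 13 XOR 21 = 24 ≥ 13 — no move.
  18: 18 XOR 21 = 7 < 18 — winning move (to 7).
  27: 27 XOR 21 = 14 < 27 — winning move (to 14).
  17: 17 XOR 21 = 4 < 17 — winning move (to 4).
That gives 3 winning moves.

3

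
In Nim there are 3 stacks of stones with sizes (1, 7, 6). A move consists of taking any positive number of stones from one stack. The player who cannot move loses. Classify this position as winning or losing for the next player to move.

Nim-sum: 1 ⊕ 7 ⊕ 6 = 0.
The nim-sum is 0, so this is a P-position: the player to move is in a losing position under optimal play.

Losing position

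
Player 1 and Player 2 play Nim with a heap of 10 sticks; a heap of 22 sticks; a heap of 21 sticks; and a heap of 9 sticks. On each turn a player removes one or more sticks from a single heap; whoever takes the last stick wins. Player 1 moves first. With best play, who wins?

Compute the nim-sum pairwise:
10 ^ 22 = 28
28 ^ 21 = 9
9 ^ 9 = 0
The nim-sum is 0, so this is a P-position: the player to move is in a losing position under optimal play; Player 1 is about to move from it and so loses — Player 2 wins.

Player 2 wins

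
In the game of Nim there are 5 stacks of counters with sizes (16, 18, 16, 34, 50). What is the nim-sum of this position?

2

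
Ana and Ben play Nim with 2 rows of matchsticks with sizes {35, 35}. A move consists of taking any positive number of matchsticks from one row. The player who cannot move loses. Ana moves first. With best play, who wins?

Compute the nim-sum pairwise:
35 ^ 35 = 0
The nim-sum is 0, so this is a P-position: the player to move is in a losing position under optimal play; Ana is about to move from it and so loses — Ben wins.

Ben wins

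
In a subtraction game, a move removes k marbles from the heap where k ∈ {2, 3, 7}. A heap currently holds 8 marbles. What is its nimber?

1

Compute g(0), g(1), … for moves {2, 3, 7}:
g(0) = mex{} = 0
g(1) = mex{} = 0
g(2) = mex{0} = 1
g(3) = mex{0} = 1
g(4) = mex{0,1} = 2
g(5) = mex{1} = 0
g(6) = mex{1,2} = 0
g(7) = mex{0,2} = 1
g(8) = mex{0} = 1
So g(8) = 1.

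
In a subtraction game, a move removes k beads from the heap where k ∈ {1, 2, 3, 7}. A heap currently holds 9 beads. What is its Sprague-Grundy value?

Grundy values for subtraction set {1, 2, 3, 7}:
g(0) = mex{} = 0
g(1) = mex{0} = 1
g(2) = mex{0,1} = 2
g(3) = mex{0,1,2} = 3
g(4) = mex{1,2,3} = 0
g(5) = mex{0,2,3} = 1
g(6) = mex{0,1,3} = 2
g(7) = mex{0,1,2} = 3
g(8) = mex{1,2,3} = 0
g(9) = mex{0,2,3} = 1
So g(9) = 1.

1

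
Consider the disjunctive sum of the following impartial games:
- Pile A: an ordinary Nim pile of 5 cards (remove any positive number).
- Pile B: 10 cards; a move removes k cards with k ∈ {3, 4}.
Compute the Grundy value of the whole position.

4

Pile A is a plain Nim pile of size 5, so its Grundy value is 5.
For pile B, compute g(0), g(1), … with moves {3, 4}:
g(0) = mex{} = 0
g(1) = mex{} = 0
g(2) = mex{} = 0
g(3) = mex{0} = 1
g(4) = mex{0} = 1
g(5) = mex{0} = 1
g(6) = mex{0,1} = 2
g(7) = mex{1} = 0
g(8) = mex{1} = 0
g(9) = mex{1,2} = 0
g(10) = mex{0,2} = 1
So g(10) = 1.
By the Sprague-Grundy theorem, the Grundy value of a sum of independent games is the XOR of the component values.
Combined value = 5 ⊕ 1 = 4.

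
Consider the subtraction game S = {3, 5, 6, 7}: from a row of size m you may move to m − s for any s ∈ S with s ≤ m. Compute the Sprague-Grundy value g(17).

Build the Grundy sequence with g(k) = mex{g(k−s) : s ∈ {3, 5, 6, 7}, s ≤ k}:
k:     0  1  2  3  4  5  6  7  8  9 10 11 12 13 14 15 16 17
g(k):  0  0  0  1  1  1  2  2  2  3  0  0  0  1  1  1  2  2
So g(17) = 2.

2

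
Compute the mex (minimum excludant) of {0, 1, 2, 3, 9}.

4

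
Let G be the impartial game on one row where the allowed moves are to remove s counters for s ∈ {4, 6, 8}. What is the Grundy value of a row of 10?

Build the Grundy sequence with g(k) = mex{g(k−s) : s ∈ {4, 6, 8}, s ≤ k}:
g(0) = mex{} = 0
g(1) = mex{} = 0
g(2) = mex{} = 0
g(3) = mex{} = 0
g(4) = mex{0} = 1
g(5) = mex{0} = 1
g(6) = mex{0} = 1
g(7) = mex{0} = 1
g(8) = mex{0,1} = 2
g(9) = mex{0,1} = 2
g(10) = mex{0,1} = 2
So g(10) = 2.

2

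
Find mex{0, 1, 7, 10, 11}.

The values 0, 1 are all present; 2 is the first non-negative integer missing from the set.

2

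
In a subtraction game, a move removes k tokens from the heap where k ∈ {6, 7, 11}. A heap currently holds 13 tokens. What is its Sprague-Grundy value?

Grundy values for subtraction set {6, 7, 11}:
g(0) = mex{} = 0
g(1) = mex{} = 0
g(2) = mex{} = 0
g(3) = mex{} = 0
g(4) = mex{} = 0
g(5) = mex{} = 0
g(6) = mex{0} = 1
g(7) = mex{0} = 1
g(8) = mex{0} = 1
g(9) = mex{0} = 1
g(10) = mex{0} = 1
g(11) = mex{0} = 1
g(12) = mex{0,1} = 2
g(13) = mex{0,1} = 2
So g(13) = 2.

2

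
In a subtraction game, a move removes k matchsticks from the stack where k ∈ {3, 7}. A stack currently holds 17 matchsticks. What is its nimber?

Build the Grundy sequence with g(k) = mex{g(k−s) : s ∈ {3, 7}, s ≤ k}:
k:     0  1  2  3  4  5  6  7  8  9 10 11 12 13 14 15 16 17
g(k):  0  0  0  1  1  1  0  2  2  1  0  0  0  1  1  1  0  2
So g(17) = 2.

2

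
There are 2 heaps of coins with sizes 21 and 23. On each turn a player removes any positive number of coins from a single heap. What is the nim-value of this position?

Write each in binary and XOR column by column:
  10101  (21)
  10111  (23)
  -----
  00010  (2)

2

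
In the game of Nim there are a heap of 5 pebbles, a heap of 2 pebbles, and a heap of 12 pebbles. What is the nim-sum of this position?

11

Bitwise XOR of the heap sizes:
  0101  (5)
  0010  (2)
  1100  (12)
  ----
  1011  (11)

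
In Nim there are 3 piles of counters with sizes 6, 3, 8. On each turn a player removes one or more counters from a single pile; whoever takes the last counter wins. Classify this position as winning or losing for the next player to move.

Winning position

Compute the nim-sum pairwise:
6 ^ 3 = 5
5 ^ 8 = 13
The nim-sum is 13 ≠ 0, so this is an N-position: the player to move can win.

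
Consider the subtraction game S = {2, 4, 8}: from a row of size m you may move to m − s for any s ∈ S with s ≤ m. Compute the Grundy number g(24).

0

Build the Grundy sequence with g(k) = mex{g(k−s) : s ∈ {2, 4, 8}, s ≤ k}:
k:     0  1  2  3  4  5  6  7  8  9 10 11 12 13 14 15 16 17 18 19 20 21 22 23 24
g(k):  0  0  1  1  2  2  0  0  1  1  2  2  0  0  1  1  2  2  0  0  1  1  2  2  0
So g(24) = 0.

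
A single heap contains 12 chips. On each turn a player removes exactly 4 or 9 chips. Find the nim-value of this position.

Build the Grundy sequence with g(k) = mex{g(k−s) : s ∈ {4, 9}, s ≤ k}:
g(0) = mex{} = 0
g(1) = mex{} = 0
g(2) = mex{} = 0
g(3) = mex{} = 0
g(4) = mex{0} = 1
g(5) = mex{0} = 1
g(6) = mex{0} = 1
g(7) = mex{0} = 1
g(8) = mex{1} = 0
g(9) = mex{0,1} = 2
g(10) = mex{0,1} = 2
g(11) = mex{0,1} = 2
g(12) = mex{0} = 1
So g(12) = 1.

1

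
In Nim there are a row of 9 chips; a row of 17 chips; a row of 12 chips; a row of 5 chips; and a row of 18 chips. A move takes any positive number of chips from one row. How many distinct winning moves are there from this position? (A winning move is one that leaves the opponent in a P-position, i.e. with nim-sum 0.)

In binary:
  01001  (9)
  10001  (17)
  01100  (12)
  00101  (5)
  10010  (18)
  -----
  00011  (3)
The overall nim-sum is X = 3. A row of size p has a winning move iff p XOR X < p (reduce it to p XOR X).
  9: 9 XOR 3 = 10 ≥ 9 — no move.
  17: 17 XOR 3 = 18 ≥ 17 — no move.
  12: 12 XOR 3 = 15 ≥ 12 — no move.
  5: 5 XOR 3 = 6 ≥ 5 — no move.
  18: 18 XOR 3 = 17 < 18 — winning move (to 17).
That gives 1 winning move.

1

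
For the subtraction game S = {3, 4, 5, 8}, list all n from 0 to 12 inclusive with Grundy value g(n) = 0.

0, 1, 2, 11, 12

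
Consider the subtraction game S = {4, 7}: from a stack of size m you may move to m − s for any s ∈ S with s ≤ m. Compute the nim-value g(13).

Compute g(0), g(1), … for moves {4, 7}:
g(0) = mex{} = 0
g(1) = mex{} = 0
g(2) = mex{} = 0
g(3) = mex{} = 0
g(4) = mex{0} = 1
g(5) = mex{0} = 1
g(6) = mex{0} = 1
g(7) = mex{0} = 1
g(8) = mex{0,1} = 2
g(9) = mex{0,1} = 2
g(10) = mex{0,1} = 2
g(11) = mex{1} = 0
g(12) = mex{1,2} = 0
g(13) = mex{1,2} = 0
So g(13) = 0.

0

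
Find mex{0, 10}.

0 is in the set but 1 is not, so the mex is 1.

1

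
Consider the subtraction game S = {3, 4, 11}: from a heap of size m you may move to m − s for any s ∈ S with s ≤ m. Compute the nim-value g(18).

Grundy values for subtraction set {3, 4, 11}:
k:     0  1  2  3  4  5  6  7  8  9 10 11 12 13 14 15 16 17 18
g(k):  0  0  0  1  1  1  2  0  0  0  1  1  1  2  0  0  0  1  1
So g(18) = 1.

1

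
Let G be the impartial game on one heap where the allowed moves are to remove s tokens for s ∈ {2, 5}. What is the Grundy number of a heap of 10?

1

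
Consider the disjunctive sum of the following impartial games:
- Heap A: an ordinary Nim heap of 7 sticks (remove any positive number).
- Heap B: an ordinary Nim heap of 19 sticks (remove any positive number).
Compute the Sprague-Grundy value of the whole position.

20

Heap A is a plain Nim heap of size 7, so its Grundy value is 7.
Heap B is a plain Nim heap of size 19, so its Grundy value is 19.
By the Sprague-Grundy theorem, the Grundy value of a sum of independent games is the XOR of the component values.
Combined value = 7 ⊕ 19 = 20.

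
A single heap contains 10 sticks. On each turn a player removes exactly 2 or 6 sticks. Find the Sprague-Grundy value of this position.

1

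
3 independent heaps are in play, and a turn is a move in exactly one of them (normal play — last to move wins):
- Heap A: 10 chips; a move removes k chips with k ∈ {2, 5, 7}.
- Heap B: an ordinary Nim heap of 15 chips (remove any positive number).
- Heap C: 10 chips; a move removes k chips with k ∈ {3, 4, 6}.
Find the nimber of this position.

15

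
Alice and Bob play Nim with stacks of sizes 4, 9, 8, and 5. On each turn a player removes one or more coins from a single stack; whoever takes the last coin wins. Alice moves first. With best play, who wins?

Bob wins

Bitwise XOR of the heap sizes:
  0100  (4)
  1001  (9)
  1000  (8)
  0101  (5)
  ----
  0000  (0)
The nim-sum is 0, so this is a P-position: the player to move is in a losing position under optimal play; Alice is about to move from it and so loses — Bob wins.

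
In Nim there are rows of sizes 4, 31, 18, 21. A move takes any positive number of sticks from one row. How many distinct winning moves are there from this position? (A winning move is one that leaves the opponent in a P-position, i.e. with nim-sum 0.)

Compute the nim-sum pairwise:
4 ⊕ 31 = 27
27 ⊕ 18 = 9
9 ⊕ 21 = 28
The overall nim-sum is X = 28. A row of size p has a winning move iff p XOR X < p (reduce it to p XOR X).
  4: 4 XOR 28 = 24 ≥ 4 — no move.
  31: 31 XOR 28 = 3 < 31 — winning move (to 3).
  18: 18 XOR 28 = 14 < 18 — winning move (to 14).
  21: 21 XOR 28 = 9 < 21 — winning move (to 9).
That gives 3 winning moves.

3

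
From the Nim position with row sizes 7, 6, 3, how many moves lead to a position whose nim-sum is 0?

3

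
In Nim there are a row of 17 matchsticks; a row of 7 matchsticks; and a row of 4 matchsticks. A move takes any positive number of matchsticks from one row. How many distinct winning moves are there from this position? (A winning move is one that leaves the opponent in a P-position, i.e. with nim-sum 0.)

Write each in binary and XOR column by column:
  10001  (17)
  00111  (7)
  00100  (4)
  -----
  10010  (18)
The overall nim-sum is X = 18. A row of size p has a winning move iff p XOR X < p (reduce it to p XOR X).
  17: 17 XOR 18 = 3 < 17 — winning move (to 3).
  7: 7 XOR 18 = 21 ≥ 7 — no move.
  4: 4 XOR 18 = 22 ≥ 4 — no move.
That gives 1 winning move.

1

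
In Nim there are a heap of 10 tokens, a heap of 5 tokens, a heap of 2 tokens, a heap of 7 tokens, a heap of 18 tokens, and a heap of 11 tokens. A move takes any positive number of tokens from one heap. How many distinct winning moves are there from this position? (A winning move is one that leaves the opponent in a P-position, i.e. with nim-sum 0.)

1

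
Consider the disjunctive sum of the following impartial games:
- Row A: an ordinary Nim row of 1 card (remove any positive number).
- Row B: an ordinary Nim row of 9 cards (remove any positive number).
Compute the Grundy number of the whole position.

8

Row A is a plain Nim row of size 1, so its Grundy value is 1.
Row B is a plain Nim row of size 9, so its Grundy value is 9.
By the Sprague-Grundy theorem, the Grundy value of a sum of independent games is the XOR of the component values.
Combined value = 1 XOR 9 = 8.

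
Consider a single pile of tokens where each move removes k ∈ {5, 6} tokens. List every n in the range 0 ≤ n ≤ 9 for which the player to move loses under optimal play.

0, 1, 2, 3, 4

Grundy values for subtraction set {5, 6}:
g(0) = mex{} = 0
g(1) = mex{} = 0
g(2) = mex{} = 0
g(3) = mex{} = 0
g(4) = mex{} = 0
g(5) = mex{0} = 1
g(6) = mex{0} = 1
g(7) = mex{0} = 1
g(8) = mex{0} = 1
g(9) = mex{0} = 1
The P-positions (g = 0) in 0..9 are 0, 1, 2, 3, 4.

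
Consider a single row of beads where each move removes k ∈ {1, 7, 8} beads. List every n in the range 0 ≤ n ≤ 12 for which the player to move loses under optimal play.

0, 2, 4, 6

Build the Grundy sequence with g(k) = mex{g(k−s) : s ∈ {1, 7, 8}, s ≤ k}:
k:     0  1  2  3  4  5  6  7  8  9 10 11 12
g(k):  0  1  0  1  0  1  0  1  2  3  2  3  2
The P-positions (g = 0) in 0..12 are 0, 2, 4, 6.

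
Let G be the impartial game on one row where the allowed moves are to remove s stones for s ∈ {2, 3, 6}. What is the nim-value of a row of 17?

Build the Grundy sequence with g(k) = mex{g(k−s) : s ∈ {2, 3, 6}, s ≤ k}:
k:     0  1  2  3  4  5  6  7  8  9 10 11 12 13 14 15 16 17
g(k):  0  0  1  1  2  0  3  1  2  0  0  1  1  2  0  3  1  2
So g(17) = 2.

2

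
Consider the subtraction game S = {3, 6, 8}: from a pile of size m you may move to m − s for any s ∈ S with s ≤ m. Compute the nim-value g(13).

0

Compute g(0), g(1), … for moves {3, 6, 8}:
g(0) = mex{} = 0
g(1) = mex{} = 0
g(2) = mex{} = 0
g(3) = mex{0} = 1
g(4) = mex{0} = 1
g(5) = mex{0} = 1
g(6) = mex{0,1} = 2
g(7) = mex{0,1} = 2
g(8) = mex{0,1} = 2
g(9) = mex{0,1,2} = 3
g(10) = mex{0,1,2} = 3
g(11) = mex{1,2} = 0
g(12) = mex{1,2,3} = 0
g(13) = mex{1,2,3} = 0
So g(13) = 0.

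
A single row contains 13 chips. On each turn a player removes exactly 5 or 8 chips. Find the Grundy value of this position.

Grundy values for subtraction set {5, 8}:
k:     0  1  2  3  4  5  6  7  8  9 10 11 12 13
g(k):  0  0  0  0  0  1  1  1  1  1  2  2  2  0
So g(13) = 0.

0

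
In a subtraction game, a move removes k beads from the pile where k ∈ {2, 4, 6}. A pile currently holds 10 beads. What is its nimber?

1

Build the Grundy sequence with g(k) = mex{g(k−s) : s ∈ {2, 4, 6}, s ≤ k}:
g(0) = mex{} = 0
g(1) = mex{} = 0
g(2) = mex{0} = 1
g(3) = mex{0} = 1
g(4) = mex{0,1} = 2
g(5) = mex{0,1} = 2
g(6) = mex{0,1,2} = 3
g(7) = mex{0,1,2} = 3
g(8) = mex{1,2,3} = 0
g(9) = mex{1,2,3} = 0
g(10) = mex{0,2,3} = 1
So g(10) = 1.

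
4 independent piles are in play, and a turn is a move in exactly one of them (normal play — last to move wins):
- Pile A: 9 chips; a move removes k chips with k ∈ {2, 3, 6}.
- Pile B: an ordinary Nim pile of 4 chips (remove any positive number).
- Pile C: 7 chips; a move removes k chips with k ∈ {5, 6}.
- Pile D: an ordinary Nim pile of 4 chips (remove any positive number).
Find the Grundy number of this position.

1

For pile A, compute g(0), g(1), … with moves {2, 3, 6}:
g(0) = mex{} = 0
g(1) = mex{} = 0
g(2) = mex{0} = 1
g(3) = mex{0} = 1
g(4) = mex{0,1} = 2
g(5) = mex{1} = 0
g(6) = mex{0,1,2} = 3
g(7) = mex{0,2} = 1
g(8) = mex{0,1,3} = 2
g(9) = mex{1,3} = 0
So g(9) = 0.
Pile B is a plain Nim pile of size 4, so its Grundy value is 4.
Build the Grundy sequence for pile C with g(k) = mex{g(k−s) : s ∈ {5, 6}, s ≤ k}:
g(0) = mex{} = 0
g(1) = mex{} = 0
g(2) = mex{} = 0
g(3) = mex{} = 0
g(4) = mex{} = 0
g(5) = mex{0} = 1
g(6) = mex{0} = 1
g(7) = mex{0} = 1
So g(7) = 1.
Pile D is a plain Nim pile of size 4, so its Grundy value is 4.
By the Sprague-Grundy theorem, the Grundy value of a sum of independent games is the XOR of the component values.
Combined value = 0 XOR 4 XOR 1 XOR 4 = 1.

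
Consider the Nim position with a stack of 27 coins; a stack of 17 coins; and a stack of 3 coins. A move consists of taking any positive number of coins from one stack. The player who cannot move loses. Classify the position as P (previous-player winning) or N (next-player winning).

N-position

In binary:
  11011  (27)
  10001  (17)
  00011  (3)
  -----
  01001  (9)
The nim-sum is 9 ≠ 0, so this is an N-position: the player to move can win.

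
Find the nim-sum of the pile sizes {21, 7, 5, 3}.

In binary:
  10101  (21)
  00111  (7)
  00101  (5)
  00011  (3)
  -----
  10100  (20)

20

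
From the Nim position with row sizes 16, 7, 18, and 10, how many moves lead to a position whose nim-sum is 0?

1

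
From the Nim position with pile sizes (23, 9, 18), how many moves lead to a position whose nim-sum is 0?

1

Compute the nim-sum pairwise:
23 ⊕ 9 = 30
30 ⊕ 18 = 12
The overall nim-sum is X = 12. A pile of size p has a winning move iff p XOR X < p (reduce it to p XOR X).
  23: 23 XOR 12 = 27 ≥ 23 — no move.
  9: 9 XOR 12 = 5 < 9 — winning move (to 5).
  18: 18 XOR 12 = 30 ≥ 18 — no move.
That gives 1 winning move.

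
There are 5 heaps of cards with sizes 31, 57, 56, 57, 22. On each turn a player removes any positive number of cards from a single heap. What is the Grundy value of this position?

49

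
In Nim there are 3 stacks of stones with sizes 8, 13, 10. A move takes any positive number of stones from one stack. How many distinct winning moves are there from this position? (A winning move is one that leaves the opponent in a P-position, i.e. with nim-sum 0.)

In binary:
  1000  (8)
  1101  (13)
  1010  (10)
  ----
  1111  (15)
The overall nim-sum is X = 15. A stack of size p has a winning move iff p XOR X < p (reduce it to p XOR X).
  8: 8 XOR 15 = 7 < 8 — winning move (to 7).
  13: 13 XOR 15 = 2 < 13 — winning move (to 2).
  10: 10 XOR 15 = 5 < 10 — winning move (to 5).
That gives 3 winning moves.

3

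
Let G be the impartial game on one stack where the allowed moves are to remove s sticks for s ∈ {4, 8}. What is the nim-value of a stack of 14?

Compute g(0), g(1), … for moves {4, 8}:
k:     0  1  2  3  4  5  6  7  8  9 10 11 12 13 14
g(k):  0  0  0  0  1  1  1  1  2  2  2  2  0  0  0
So g(14) = 0.

0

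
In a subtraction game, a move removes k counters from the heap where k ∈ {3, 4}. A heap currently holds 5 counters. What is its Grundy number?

Compute g(0), g(1), … for moves {3, 4}:
k:     0  1  2  3  4  5
g(k):  0  0  0  1  1  1
So g(5) = 1.

1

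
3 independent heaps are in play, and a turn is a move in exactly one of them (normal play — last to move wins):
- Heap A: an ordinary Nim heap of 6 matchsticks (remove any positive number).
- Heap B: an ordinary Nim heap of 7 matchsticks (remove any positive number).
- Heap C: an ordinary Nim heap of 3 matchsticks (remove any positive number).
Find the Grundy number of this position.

2

Heap A is a plain Nim heap of size 6, so its Grundy value is 6.
Heap B is a plain Nim heap of size 7, so its Grundy value is 7.
Heap C is a plain Nim heap of size 3, so its Grundy value is 3.
The value of a disjunctive sum is the nim-sum of the parts.
Combined value = 6 ⊕ 7 ⊕ 3 = 2.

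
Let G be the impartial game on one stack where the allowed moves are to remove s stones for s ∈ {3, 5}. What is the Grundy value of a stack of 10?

0

Compute g(0), g(1), … for moves {3, 5}:
g(0) = mex{} = 0
g(1) = mex{} = 0
g(2) = mex{} = 0
g(3) = mex{0} = 1
g(4) = mex{0} = 1
g(5) = mex{0} = 1
g(6) = mex{0,1} = 2
g(7) = mex{0,1} = 2
g(8) = mex{1} = 0
g(9) = mex{1,2} = 0
g(10) = mex{1,2} = 0
So g(10) = 0.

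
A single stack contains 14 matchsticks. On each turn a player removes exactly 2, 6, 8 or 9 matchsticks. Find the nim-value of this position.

3

Compute g(0), g(1), … for moves {2, 6, 8, 9}:
g(0) = mex{} = 0
g(1) = mex{} = 0
g(2) = mex{0} = 1
g(3) = mex{0} = 1
g(4) = mex{1} = 0
g(5) = mex{1} = 0
g(6) = mex{0} = 1
g(7) = mex{0} = 1
g(8) = mex{0,1} = 2
g(9) = mex{0,1} = 2
g(10) = mex{0,1,2} = 3
g(11) = mex{0,1,2} = 3
g(12) = mex{0,1,3} = 2
g(13) = mex{0,1,3} = 2
g(14) = mex{0,1,2} = 3
So g(14) = 3.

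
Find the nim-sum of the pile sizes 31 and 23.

Nim-sum: 31 XOR 23 = 8.

8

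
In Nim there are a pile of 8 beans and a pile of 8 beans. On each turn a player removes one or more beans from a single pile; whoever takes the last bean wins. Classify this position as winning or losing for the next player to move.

Losing position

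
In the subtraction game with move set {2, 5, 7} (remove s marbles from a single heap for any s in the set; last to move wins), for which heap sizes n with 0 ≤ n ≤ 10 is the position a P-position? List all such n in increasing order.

Build the Grundy sequence with g(k) = mex{g(k−s) : s ∈ {2, 5, 7}, s ≤ k}:
k:     0  1  2  3  4  5  6  7  8  9 10
g(k):  0  0  1  1  0  2  1  3  2  2  0
The P-positions (g = 0) in 0..10 are 0, 1, 4, 10.

0, 1, 4, 10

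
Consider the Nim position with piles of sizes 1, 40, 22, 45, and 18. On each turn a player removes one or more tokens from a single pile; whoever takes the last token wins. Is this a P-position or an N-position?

Bitwise XOR of the heap sizes:
  000001  (1)
  101000  (40)
  010110  (22)
  101101  (45)
  010010  (18)
  ------
  000000  (0)
The nim-sum is 0, so this is a P-position: the player to move is in a losing position under optimal play.

P-position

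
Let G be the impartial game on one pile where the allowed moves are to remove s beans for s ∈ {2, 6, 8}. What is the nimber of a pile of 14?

0

Compute g(0), g(1), … for moves {2, 6, 8}:
k:     0  1  2  3  4  5  6  7  8  9 10 11 12 13 14
g(k):  0  0  1  1  0  0  1  1  2  2  3  3  2  2  0
So g(14) = 0.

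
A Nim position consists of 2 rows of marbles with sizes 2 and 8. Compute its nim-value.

10

Compute the nim-sum pairwise:
2 XOR 8 = 10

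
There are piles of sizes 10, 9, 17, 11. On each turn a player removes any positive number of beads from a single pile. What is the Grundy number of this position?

Write each in binary and XOR column by column:
  01010  (10)
  01001  (9)
  10001  (17)
  01011  (11)
  -----
  11001  (25)

25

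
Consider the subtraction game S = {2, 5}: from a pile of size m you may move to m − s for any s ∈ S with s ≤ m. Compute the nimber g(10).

1

Grundy values for subtraction set {2, 5}:
g(0) = mex{} = 0
g(1) = mex{} = 0
g(2) = mex{0} = 1
g(3) = mex{0} = 1
g(4) = mex{1} = 0
g(5) = mex{0,1} = 2
g(6) = mex{0} = 1
g(7) = mex{1,2} = 0
g(8) = mex{1} = 0
g(9) = mex{0} = 1
g(10) = mex{0,2} = 1
So g(10) = 1.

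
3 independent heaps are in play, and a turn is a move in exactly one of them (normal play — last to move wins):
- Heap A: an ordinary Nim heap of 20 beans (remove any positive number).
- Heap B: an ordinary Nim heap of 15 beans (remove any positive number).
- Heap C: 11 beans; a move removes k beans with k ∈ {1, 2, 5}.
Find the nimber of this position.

25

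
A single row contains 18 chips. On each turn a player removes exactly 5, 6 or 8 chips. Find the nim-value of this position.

1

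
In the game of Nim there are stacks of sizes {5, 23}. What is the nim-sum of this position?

Nim-sum: 5 XOR 23 = 18.

18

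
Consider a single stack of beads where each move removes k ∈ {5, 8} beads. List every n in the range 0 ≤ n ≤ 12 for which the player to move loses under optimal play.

0, 1, 2, 3, 4

Compute g(0), g(1), … for moves {5, 8}:
k:     0  1  2  3  4  5  6  7  8  9 10 11 12
g(k):  0  0  0  0  0  1  1  1  1  1  2  2  2
The P-positions (g = 0) in 0..12 are 0, 1, 2, 3, 4.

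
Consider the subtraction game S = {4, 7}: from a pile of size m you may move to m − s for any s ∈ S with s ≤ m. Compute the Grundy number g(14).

0

Compute g(0), g(1), … for moves {4, 7}:
g(0) = mex{} = 0
g(1) = mex{} = 0
g(2) = mex{} = 0
g(3) = mex{} = 0
g(4) = mex{0} = 1
g(5) = mex{0} = 1
g(6) = mex{0} = 1
g(7) = mex{0} = 1
g(8) = mex{0,1} = 2
g(9) = mex{0,1} = 2
g(10) = mex{0,1} = 2
g(11) = mex{1} = 0
g(12) = mex{1,2} = 0
g(13) = mex{1,2} = 0
g(14) = mex{1,2} = 0
So g(14) = 0.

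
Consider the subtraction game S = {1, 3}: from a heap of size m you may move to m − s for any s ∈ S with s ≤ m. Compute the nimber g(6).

0

Build the Grundy sequence with g(k) = mex{g(k−s) : s ∈ {1, 3}, s ≤ k}:
g(0) = mex{} = 0
g(1) = mex{0} = 1
g(2) = mex{1} = 0
g(3) = mex{0} = 1
g(4) = mex{1} = 0
g(5) = mex{0} = 1
g(6) = mex{1} = 0
So g(6) = 0.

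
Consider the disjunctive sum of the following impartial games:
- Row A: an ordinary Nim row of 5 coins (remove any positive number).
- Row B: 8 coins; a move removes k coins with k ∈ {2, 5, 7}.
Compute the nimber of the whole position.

Row A is a plain Nim row of size 5, so its Grundy value is 5.
Build the Grundy sequence for row B with g(k) = mex{g(k−s) : s ∈ {2, 5, 7}, s ≤ k}:
k:     0  1  2  3  4  5  6  7  8
g(k):  0  0  1  1  0  2  1  3  2
So g(8) = 2.
By the Sprague-Grundy theorem, the Grundy value of a sum of independent games is the XOR of the component values.
Combined value = 5 ⊕ 2 = 7.

7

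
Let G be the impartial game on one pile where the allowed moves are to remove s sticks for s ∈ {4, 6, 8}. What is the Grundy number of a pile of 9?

2

Grundy values for subtraction set {4, 6, 8}:
k:     0  1  2  3  4  5  6  7  8  9
g(k):  0  0  0  0  1  1  1  1  2  2
So g(9) = 2.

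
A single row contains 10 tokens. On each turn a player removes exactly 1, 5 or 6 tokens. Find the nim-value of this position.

2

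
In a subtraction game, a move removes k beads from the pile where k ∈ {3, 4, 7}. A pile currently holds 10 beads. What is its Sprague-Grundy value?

0

Compute g(0), g(1), … for moves {3, 4, 7}:
k:     0  1  2  3  4  5  6  7  8  9 10
g(k):  0  0  0  1  1  1  2  2  2  3  0
So g(10) = 0.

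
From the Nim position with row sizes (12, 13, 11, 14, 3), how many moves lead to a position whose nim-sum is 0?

3

Nim-sum: 12 ⊕ 13 ⊕ 11 ⊕ 14 ⊕ 3 = 7.
The overall nim-sum is X = 7. A row of size p has a winning move iff p XOR X < p (reduce it to p XOR X).
  12: 12 XOR 7 = 11 < 12 — winning move (to 11).
  13: 13 XOR 7 = 10 < 13 — winning move (to 10).
  11: 11 XOR 7 = 12 ≥ 11 — no move.
  14: 14 XOR 7 = 9 < 14 — winning move (to 9).
  3: 3 XOR 7 = 4 ≥ 3 — no move.
That gives 3 winning moves.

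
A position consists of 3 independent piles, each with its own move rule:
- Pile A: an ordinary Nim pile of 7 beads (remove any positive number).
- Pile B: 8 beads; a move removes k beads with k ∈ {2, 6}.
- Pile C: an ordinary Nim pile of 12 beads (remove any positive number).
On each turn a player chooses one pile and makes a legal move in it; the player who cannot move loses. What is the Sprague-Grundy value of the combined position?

Pile A is a plain Nim pile of size 7, so its Grundy value is 7.
For pile B, compute g(0), g(1), … with moves {2, 6}:
g(0) = mex{} = 0
g(1) = mex{} = 0
g(2) = mex{0} = 1
g(3) = mex{0} = 1
g(4) = mex{1} = 0
g(5) = mex{1} = 0
g(6) = mex{0} = 1
g(7) = mex{0} = 1
g(8) = mex{1} = 0
So g(8) = 0.
Pile C is a plain Nim pile of size 12, so its Grundy value is 12.
The value of a disjunctive sum is the nim-sum of the parts.
Combined value = 7 ⊕ 0 ⊕ 12 = 11.

11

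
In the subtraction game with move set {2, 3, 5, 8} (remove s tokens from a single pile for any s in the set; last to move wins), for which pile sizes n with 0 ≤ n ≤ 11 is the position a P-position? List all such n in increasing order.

0, 1, 7, 11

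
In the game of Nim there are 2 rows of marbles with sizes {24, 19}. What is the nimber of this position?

Nim-sum: 24 XOR 19 = 11.

11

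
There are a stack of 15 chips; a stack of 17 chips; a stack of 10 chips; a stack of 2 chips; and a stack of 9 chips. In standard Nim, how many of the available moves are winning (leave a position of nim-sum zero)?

1

Compute the nim-sum pairwise:
15 ⊕ 17 = 30
30 ⊕ 10 = 20
20 ⊕ 2 = 22
22 ⊕ 9 = 31
The overall nim-sum is X = 31. A stack of size p has a winning move iff p XOR X < p (reduce it to p XOR X).
  15: 15 XOR 31 = 16 ≥ 15 — no move.
  17: 17 XOR 31 = 14 < 17 — winning move (to 14).
  10: 10 XOR 31 = 21 ≥ 10 — no move.
  2: 2 XOR 31 = 29 ≥ 2 — no move.
  9: 9 XOR 31 = 22 ≥ 9 — no move.
That gives 1 winning move.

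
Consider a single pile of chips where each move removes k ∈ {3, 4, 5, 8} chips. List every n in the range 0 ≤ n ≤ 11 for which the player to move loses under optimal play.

0, 1, 2, 11

Grundy values for subtraction set {3, 4, 5, 8}:
k:     0  1  2  3  4  5  6  7  8  9 10 11
g(k):  0  0  0  1  1  1  2  2  2  3  3  0
The P-positions (g = 0) in 0..11 are 0, 1, 2, 11.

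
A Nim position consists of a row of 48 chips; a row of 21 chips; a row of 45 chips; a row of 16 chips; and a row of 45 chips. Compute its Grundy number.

Compute the nim-sum pairwise:
48 ^ 21 = 37
37 ^ 45 = 8
8 ^ 16 = 24
24 ^ 45 = 53

53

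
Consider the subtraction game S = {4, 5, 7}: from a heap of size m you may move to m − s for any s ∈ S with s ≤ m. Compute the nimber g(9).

2

Compute g(0), g(1), … for moves {4, 5, 7}:
g(0) = mex{} = 0
g(1) = mex{} = 0
g(2) = mex{} = 0
g(3) = mex{} = 0
g(4) = mex{0} = 1
g(5) = mex{0} = 1
g(6) = mex{0} = 1
g(7) = mex{0} = 1
g(8) = mex{0,1} = 2
g(9) = mex{0,1} = 2
So g(9) = 2.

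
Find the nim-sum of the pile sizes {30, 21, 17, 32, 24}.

Nim-sum: 30 ^ 21 ^ 17 ^ 32 ^ 24 = 34.

34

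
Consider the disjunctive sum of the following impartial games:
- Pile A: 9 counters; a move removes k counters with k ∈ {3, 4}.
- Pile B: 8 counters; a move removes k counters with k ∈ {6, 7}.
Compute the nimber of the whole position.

1

For pile A, compute g(0), g(1), … with moves {3, 4}:
g(0) = mex{} = 0
g(1) = mex{} = 0
g(2) = mex{} = 0
g(3) = mex{0} = 1
g(4) = mex{0} = 1
g(5) = mex{0} = 1
g(6) = mex{0,1} = 2
g(7) = mex{1} = 0
g(8) = mex{1} = 0
g(9) = mex{1,2} = 0
So g(9) = 0.
Build the Grundy sequence for pile B with g(k) = mex{g(k−s) : s ∈ {6, 7}, s ≤ k}:
g(0) = mex{} = 0
g(1) = mex{} = 0
g(2) = mex{} = 0
g(3) = mex{} = 0
g(4) = mex{} = 0
g(5) = mex{} = 0
g(6) = mex{0} = 1
g(7) = mex{0} = 1
g(8) = mex{0} = 1
So g(8) = 1.
The value of a disjunctive sum is the nim-sum of the parts.
Combined value = 0 ⊕ 1 = 1.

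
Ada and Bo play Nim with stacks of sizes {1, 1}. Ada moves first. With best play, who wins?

Bo wins

Write each in binary and XOR column by column:
  1  (1)
  1  (1)
  -
  0  (0)
The nim-sum is 0, so this is a P-position: the player to move is in a losing position under optimal play; Ada is about to move from it and so loses — Bo wins.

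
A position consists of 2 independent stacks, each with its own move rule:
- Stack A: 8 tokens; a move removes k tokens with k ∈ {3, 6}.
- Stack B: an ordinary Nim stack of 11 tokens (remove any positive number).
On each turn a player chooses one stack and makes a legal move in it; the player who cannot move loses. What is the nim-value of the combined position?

9

Grundy values for stack A (subtraction set {3, 6}):
g(0) = mex{} = 0
g(1) = mex{} = 0
g(2) = mex{} = 0
g(3) = mex{0} = 1
g(4) = mex{0} = 1
g(5) = mex{0} = 1
g(6) = mex{0,1} = 2
g(7) = mex{0,1} = 2
g(8) = mex{0,1} = 2
So g(8) = 2.
Stack B is a plain Nim stack of size 11, so its Grundy value is 11.
By the Sprague-Grundy theorem, the Grundy value of a sum of independent games is the XOR of the component values.
Combined value = 2 ⊕ 11 = 9.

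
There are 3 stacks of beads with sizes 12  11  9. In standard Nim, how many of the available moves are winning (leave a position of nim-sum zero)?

3

Write each in binary and XOR column by column:
  1100  (12)
  1011  (11)
  1001  (9)
  ----
  1110  (14)
The overall nim-sum is X = 14. A stack of size p has a winning move iff p XOR X < p (reduce it to p XOR X).
  12: 12 XOR 14 = 2 < 12 — winning move (to 2).
  11: 11 XOR 14 = 5 < 11 — winning move (to 5).
  9: 9 XOR 14 = 7 < 9 — winning move (to 7).
That gives 3 winning moves.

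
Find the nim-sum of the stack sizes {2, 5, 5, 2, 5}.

Bitwise XOR of the heap sizes:
  010  (2)
  101  (5)
  101  (5)
  010  (2)
  101  (5)
  ---
  101  (5)

5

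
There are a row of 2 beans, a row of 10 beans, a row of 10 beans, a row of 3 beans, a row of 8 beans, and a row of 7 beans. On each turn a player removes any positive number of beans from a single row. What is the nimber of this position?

Bitwise XOR of the heap sizes:
  0010  (2)
  1010  (10)
  1010  (10)
  0011  (3)
  1000  (8)
  0111  (7)
  ----
  1110  (14)

14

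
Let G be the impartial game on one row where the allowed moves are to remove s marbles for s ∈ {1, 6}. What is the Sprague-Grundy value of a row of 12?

1

Compute g(0), g(1), … for moves {1, 6}:
g(0) = mex{} = 0
g(1) = mex{0} = 1
g(2) = mex{1} = 0
g(3) = mex{0} = 1
g(4) = mex{1} = 0
g(5) = mex{0} = 1
g(6) = mex{0,1} = 2
g(7) = mex{1,2} = 0
g(8) = mex{0} = 1
g(9) = mex{1} = 0
g(10) = mex{0} = 1
g(11) = mex{1} = 0
g(12) = mex{0,2} = 1
So g(12) = 1.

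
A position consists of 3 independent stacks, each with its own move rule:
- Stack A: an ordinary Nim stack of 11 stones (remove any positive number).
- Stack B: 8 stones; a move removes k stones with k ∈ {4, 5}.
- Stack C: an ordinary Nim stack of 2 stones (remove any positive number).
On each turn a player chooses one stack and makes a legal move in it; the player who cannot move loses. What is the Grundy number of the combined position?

11

Stack A is a plain Nim stack of size 11, so its Grundy value is 11.
For stack B, compute g(0), g(1), … with moves {4, 5}:
k:     0  1  2  3  4  5  6  7  8
g(k):  0  0  0  0  1  1  1  1  2
So g(8) = 2.
Stack C is a plain Nim stack of size 2, so its Grundy value is 2.
By the Sprague-Grundy theorem, the Grundy value of a sum of independent games is the XOR of the component values.
Combined value = 11 ⊕ 2 ⊕ 2 = 11.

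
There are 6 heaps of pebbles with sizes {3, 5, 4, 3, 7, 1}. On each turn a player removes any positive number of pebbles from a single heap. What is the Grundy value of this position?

Compute the nim-sum pairwise:
3 XOR 5 = 6
6 XOR 4 = 2
2 XOR 3 = 1
1 XOR 7 = 6
6 XOR 1 = 7

7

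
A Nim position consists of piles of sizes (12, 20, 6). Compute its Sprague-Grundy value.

Bitwise XOR of the heap sizes:
  01100  (12)
  10100  (20)
  00110  (6)
  -----
  11110  (30)

30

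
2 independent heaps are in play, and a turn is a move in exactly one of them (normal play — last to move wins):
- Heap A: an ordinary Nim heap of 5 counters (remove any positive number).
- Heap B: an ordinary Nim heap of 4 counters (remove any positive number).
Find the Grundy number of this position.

Heap A is a plain Nim heap of size 5, so its Grundy value is 5.
Heap B is a plain Nim heap of size 4, so its Grundy value is 4.
By the Sprague-Grundy theorem, the Grundy value of a sum of independent games is the XOR of the component values.
Combined value = 5 ⊕ 4 = 1.

1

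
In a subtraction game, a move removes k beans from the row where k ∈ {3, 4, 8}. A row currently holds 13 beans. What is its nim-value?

0

Grundy values for subtraction set {3, 4, 8}:
g(0) = mex{} = 0
g(1) = mex{} = 0
g(2) = mex{} = 0
g(3) = mex{0} = 1
g(4) = mex{0} = 1
g(5) = mex{0} = 1
g(6) = mex{0,1} = 2
g(7) = mex{1} = 0
g(8) = mex{0,1} = 2
g(9) = mex{0,1,2} = 3
g(10) = mex{0,2} = 1
g(11) = mex{0,1,2} = 3
g(12) = mex{1,2,3} = 0
g(13) = mex{1,3} = 0
So g(13) = 0.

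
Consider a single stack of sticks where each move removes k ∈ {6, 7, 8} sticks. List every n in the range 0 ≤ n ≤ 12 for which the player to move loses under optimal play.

0, 1, 2, 3, 4, 5

Compute g(0), g(1), … for moves {6, 7, 8}:
k:     0  1  2  3  4  5  6  7  8  9 10 11 12
g(k):  0  0  0  0  0  0  1  1  1  1  1  1  2
The P-positions (g = 0) in 0..12 are 0, 1, 2, 3, 4, 5.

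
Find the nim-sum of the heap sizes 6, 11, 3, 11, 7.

2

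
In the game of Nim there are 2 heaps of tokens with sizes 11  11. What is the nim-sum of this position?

In binary:
  1011  (11)
  1011  (11)
  ----
  0000  (0)

0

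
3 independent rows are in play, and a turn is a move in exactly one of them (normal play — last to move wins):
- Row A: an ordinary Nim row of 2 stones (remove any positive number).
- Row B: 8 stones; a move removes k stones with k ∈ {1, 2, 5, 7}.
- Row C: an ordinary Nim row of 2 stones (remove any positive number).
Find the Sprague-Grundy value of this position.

2

Row A is a plain Nim row of size 2, so its Grundy value is 2.
Grundy values for row B (subtraction set {1, 2, 5, 7}):
g(0) = mex{} = 0
g(1) = mex{0} = 1
g(2) = mex{0,1} = 2
g(3) = mex{1,2} = 0
g(4) = mex{0,2} = 1
g(5) = mex{0,1} = 2
g(6) = mex{1,2} = 0
g(7) = mex{0,2} = 1
g(8) = mex{0,1} = 2
So g(8) = 2.
Row C is a plain Nim row of size 2, so its Grundy value is 2.
By the Sprague-Grundy theorem, the Grundy value of a sum of independent games is the XOR of the component values.
Combined value = 2 XOR 2 XOR 2 = 2.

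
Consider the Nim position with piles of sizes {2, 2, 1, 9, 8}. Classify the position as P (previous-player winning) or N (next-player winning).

P-position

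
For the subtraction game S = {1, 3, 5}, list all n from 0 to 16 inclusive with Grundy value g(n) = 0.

Grundy values for subtraction set {1, 3, 5}:
k:     0  1  2  3  4  5  6  7  8  9 10 11 12 13 14 15 16
g(k):  0  1  0  1  0  1  0  1  0  1  0  1  0  1  0  1  0
The P-positions (g = 0) in 0..16 are 0, 2, 4, 6, 8, 10, 12, 14, 16.

0, 2, 4, 6, 8, 10, 12, 14, 16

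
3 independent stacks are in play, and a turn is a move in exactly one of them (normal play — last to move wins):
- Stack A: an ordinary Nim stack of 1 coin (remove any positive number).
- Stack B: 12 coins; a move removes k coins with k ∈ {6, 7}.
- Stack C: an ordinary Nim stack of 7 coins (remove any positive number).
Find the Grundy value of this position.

4

Stack A is a plain Nim stack of size 1, so its Grundy value is 1.
For stack B, compute g(0), g(1), … with moves {6, 7}:
k:     0  1  2  3  4  5  6  7  8  9 10 11 12
g(k):  0  0  0  0  0  0  1  1  1  1  1  1  2
So g(12) = 2.
Stack C is a plain Nim stack of size 7, so its Grundy value is 7.
The value of a disjunctive sum is the nim-sum of the parts.
Combined value = 1 XOR 2 XOR 7 = 4.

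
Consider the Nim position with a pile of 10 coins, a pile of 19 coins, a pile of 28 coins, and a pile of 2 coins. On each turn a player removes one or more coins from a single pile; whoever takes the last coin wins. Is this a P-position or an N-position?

Compute the nim-sum pairwise:
10 ^ 19 = 25
25 ^ 28 = 5
5 ^ 2 = 7
The nim-sum is 7 ≠ 0, so this is an N-position: the player to move can win.

N-position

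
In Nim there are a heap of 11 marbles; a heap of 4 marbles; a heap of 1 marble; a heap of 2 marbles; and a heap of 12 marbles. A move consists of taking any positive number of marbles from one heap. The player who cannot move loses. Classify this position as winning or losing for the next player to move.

Losing position

Compute the nim-sum pairwise:
11 ⊕ 4 = 15
15 ⊕ 1 = 14
14 ⊕ 2 = 12
12 ⊕ 12 = 0
The nim-sum is 0, so this is a P-position: the player to move is in a losing position under optimal play.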